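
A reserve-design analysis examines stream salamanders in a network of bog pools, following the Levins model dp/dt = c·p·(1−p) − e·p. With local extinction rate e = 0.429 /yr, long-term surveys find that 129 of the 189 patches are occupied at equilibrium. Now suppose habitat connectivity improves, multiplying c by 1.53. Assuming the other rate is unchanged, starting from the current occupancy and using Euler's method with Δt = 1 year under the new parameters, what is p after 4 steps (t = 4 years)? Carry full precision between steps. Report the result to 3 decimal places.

0.780

Observed p* = 129/189 = 0.68254.
Balance c(1−p*) = e gives c = e/(1 − 0.68254) = 0.429/0.31746 = 1.35135.
Starting from p₀ = 0.68254; update p ← p + (dp/dt)·Δt with the new parameters.
step 1: Δp = +0.15519, p = 0.83773
step 2: Δp = -0.07832, p = 0.75941
step 3: Δp = +0.05198, p = 0.81138
step 4: Δp = -0.03166, p = 0.77972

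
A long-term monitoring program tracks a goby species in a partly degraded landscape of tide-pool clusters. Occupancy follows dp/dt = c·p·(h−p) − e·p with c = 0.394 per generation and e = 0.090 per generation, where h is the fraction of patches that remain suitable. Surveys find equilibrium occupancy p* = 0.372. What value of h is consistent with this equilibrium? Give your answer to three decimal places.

0.600

At equilibrium c(h−p*) = e, so h = p* + e/c.
h = 0.372 + 0.090/0.394 = 0.372 + 0.2284 = 0.6004.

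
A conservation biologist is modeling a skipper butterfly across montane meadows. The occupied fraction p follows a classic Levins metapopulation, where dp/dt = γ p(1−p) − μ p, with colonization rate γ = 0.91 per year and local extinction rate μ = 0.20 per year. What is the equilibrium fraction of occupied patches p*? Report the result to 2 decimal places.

0.78

At equilibrium, colonization balances extinction: γ·p*·(1−p*) = μ·p*.
So p* = 1 − μ/γ = 1 − 0.20/0.91 = 1 − 0.2198 = 0.7802.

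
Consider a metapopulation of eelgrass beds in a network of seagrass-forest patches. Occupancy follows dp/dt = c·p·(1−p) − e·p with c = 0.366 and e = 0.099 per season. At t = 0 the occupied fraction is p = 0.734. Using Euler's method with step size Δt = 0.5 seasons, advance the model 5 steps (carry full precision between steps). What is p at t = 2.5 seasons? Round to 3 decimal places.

0.732

Update rule: p ← p + [c·p·(1−p) − e·p]·Δt with Δt = 0.5.
t = 0.5: p = 0.73400 + (-0.00060) = 0.73340
t = 1: p = 0.73340 + (-0.00052) = 0.73287
t = 1.5: p = 0.73287 + (-0.00045) = 0.73242
t = 2: p = 0.73242 + (-0.00039) = 0.73203
t = 2.5: p = 0.73203 + (-0.00034) = 0.73169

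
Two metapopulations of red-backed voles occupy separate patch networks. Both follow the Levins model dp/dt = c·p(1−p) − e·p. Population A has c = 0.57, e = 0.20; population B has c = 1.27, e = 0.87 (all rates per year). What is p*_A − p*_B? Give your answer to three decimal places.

0.334

A: p*_A = 1 − 0.20/0.57 = 0.6491.
B: p*_B = 1 − 0.87/1.27 = 0.3150.
p*_A − p*_B = 0.6491 − 0.3150 = 0.3342.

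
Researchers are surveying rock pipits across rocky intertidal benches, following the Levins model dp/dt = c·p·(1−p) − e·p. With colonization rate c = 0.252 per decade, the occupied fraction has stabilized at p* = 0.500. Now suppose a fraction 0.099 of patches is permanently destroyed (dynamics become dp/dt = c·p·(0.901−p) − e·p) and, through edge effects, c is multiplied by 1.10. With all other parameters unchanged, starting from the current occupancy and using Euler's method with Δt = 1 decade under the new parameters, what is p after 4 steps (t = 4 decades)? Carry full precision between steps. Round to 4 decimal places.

0.4763

Balance c(1−p*) = e gives e = 0.252×(1 − 0.50000) = 0.12600.
Starting from p₀ = 0.50000; update p ← p + (dp/dt)·Δt with the new parameters.
  1  |  dp/dt·Δt = -0.007421  |  p_1 = 0.492579
  2  |  dp/dt·Δt = -0.006298  |  p_2 = 0.486281
  3  |  dp/dt·Δt = -0.005368  |  p_3 = 0.480912
  4  |  dp/dt·Δt = -0.004594  |  p_4 = 0.476319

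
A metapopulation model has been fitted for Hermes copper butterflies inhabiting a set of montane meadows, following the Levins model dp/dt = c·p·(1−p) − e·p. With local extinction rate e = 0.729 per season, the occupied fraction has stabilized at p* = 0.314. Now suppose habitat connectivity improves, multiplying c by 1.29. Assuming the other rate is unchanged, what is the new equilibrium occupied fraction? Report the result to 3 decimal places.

0.468

Balance c(1−p*) = e gives c = e/(1 − 0.31400) = 0.729/0.68600 = 1.06268.
New p* = 1 − e/c = 1 − 0.72900/1.37086 = 0.46822.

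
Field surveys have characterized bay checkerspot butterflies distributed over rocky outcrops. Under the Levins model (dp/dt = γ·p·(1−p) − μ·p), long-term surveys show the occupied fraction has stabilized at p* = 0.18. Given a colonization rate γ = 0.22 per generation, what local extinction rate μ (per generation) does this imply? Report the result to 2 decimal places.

At equilibrium γ(1−p*) = μ.
μ = 0.22 × (1 − 0.18) = 0.22 × 0.8200 = 0.1804.

0.18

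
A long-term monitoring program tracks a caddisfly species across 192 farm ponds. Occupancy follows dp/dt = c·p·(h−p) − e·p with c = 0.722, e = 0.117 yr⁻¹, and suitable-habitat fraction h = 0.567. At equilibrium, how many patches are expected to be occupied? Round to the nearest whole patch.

78

p* = h − e/c = 0.567 − 0.1620 = 0.4050.
Expected occupied patches = N × p* = 192 × 0.4050 = 77.75 ≈ 78.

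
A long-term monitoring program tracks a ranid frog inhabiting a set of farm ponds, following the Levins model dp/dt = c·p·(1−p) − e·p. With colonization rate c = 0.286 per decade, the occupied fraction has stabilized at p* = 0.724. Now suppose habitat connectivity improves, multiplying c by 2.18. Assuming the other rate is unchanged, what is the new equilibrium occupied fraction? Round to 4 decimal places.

Balance c(1−p*) = e gives e = 0.286×(1 − 0.72400) = 0.07894.
New p* = 1 − e/c = 1 − 0.07894/0.62348 = 0.87339.

0.8734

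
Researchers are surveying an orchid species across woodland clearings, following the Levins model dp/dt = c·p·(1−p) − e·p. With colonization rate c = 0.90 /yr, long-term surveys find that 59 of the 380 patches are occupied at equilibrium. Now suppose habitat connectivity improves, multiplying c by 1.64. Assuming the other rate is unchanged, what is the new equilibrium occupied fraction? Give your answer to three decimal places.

0.485

Observed p* = 59/380 = 0.15526.
Balance c(1−p*) = e gives e = 0.90×(1 − 0.15526) = 0.76027.
New p* = 1 − e/c = 1 − 0.76027/1.47600 = 0.48491.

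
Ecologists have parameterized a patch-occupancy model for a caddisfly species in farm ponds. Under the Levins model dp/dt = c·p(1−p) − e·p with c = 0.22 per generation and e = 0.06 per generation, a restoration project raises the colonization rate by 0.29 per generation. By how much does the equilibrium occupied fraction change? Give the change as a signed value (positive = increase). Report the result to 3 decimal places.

0.155

Before: p* = 1 − 0.06/0.22 = 0.7273.
After the change, c = 0.51, e = 0.06, so p* = 1 − 0.06/0.51 = 0.8824.
Δp* = 0.8824 − 0.7273 = +0.1551.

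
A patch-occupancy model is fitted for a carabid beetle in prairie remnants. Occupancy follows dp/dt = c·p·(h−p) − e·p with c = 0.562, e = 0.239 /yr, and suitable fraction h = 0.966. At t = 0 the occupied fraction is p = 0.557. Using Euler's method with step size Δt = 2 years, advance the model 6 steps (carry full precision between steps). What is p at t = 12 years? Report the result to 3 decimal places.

Update rule: p ← p + [c·p·(h−p) − e·p]·Δt with Δt = 2.
p: 0.55700 → 0.54682  (Δp = -0.01018)
p: 0.54682 → 0.54308  (Δp = -0.00374)
p: 0.54308 → 0.54165  (Δp = -0.00143)
p: 0.54165 → 0.54109  (Δp = -0.00056)
p: 0.54109 → 0.54087  (Δp = -0.00022)
p: 0.54087 → 0.54079  (Δp = -0.00009)

0.541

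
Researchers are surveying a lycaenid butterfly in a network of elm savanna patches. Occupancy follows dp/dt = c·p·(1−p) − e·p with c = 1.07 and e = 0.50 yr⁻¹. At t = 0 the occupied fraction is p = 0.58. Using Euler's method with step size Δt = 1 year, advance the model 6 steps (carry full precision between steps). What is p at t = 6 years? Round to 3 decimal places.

0.533

Update rule: p ← p + [c·p·(1−p) − e·p]·Δt with Δt = 1.
t = 1: p = 0.58000 + (-0.02935) = 0.55065
t = 2: p = 0.55065 + (-0.01057) = 0.54008
t = 3: p = 0.54008 + (-0.00426) = 0.53582
t = 4: p = 0.53582 + (-0.00178) = 0.53404
t = 5: p = 0.53404 + (-0.00076) = 0.53328
t = 6: p = 0.53328 + (-0.00032) = 0.53295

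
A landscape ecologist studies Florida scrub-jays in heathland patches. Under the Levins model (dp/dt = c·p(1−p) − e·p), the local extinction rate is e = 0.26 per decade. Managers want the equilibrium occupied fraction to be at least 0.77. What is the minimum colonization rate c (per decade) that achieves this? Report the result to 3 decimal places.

1.130

p* = 1 − e/c ≥ 0.77 requires e/c ≤ 0.2300, i.e. c ≥ e/0.2300.
c_min = 0.26/0.2300 = 1.1304.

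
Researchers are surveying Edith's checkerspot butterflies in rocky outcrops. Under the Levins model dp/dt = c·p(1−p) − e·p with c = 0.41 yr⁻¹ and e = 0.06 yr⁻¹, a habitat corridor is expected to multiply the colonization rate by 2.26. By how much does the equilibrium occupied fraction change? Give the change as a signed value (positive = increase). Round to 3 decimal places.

0.082

Before: p* = 1 − 0.06/0.41 = 0.8537.
After the change, c = 0.9266, e = 0.06, so p* = 1 − 0.06/0.9266 = 0.9352.
Δp* = 0.9352 − 0.8537 = +0.0816.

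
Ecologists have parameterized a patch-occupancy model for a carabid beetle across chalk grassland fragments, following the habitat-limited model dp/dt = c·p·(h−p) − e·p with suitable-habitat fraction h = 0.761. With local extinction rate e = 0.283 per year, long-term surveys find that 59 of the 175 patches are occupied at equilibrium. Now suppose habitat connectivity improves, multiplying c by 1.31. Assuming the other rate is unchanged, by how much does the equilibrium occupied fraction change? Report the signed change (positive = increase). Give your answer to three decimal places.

Observed p* = 59/175 = 0.33714.
Balance c(h−p*) = e gives c = e/(0.761 − 0.33714) = 0.283/0.42386 = 0.66767.
New p* = 0.761 − e/c = 0.761 − 0.28300/0.87465 = 0.43744.
Δp* = 0.43744 − 0.33714 = +0.10030.

0.100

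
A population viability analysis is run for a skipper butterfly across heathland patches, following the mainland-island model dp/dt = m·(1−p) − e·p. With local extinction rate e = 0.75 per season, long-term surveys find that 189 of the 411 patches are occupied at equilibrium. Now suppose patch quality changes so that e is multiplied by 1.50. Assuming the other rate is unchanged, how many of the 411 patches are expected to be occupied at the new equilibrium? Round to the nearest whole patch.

Observed p* = 189/411 = 0.45985.
Balance m(1−p*) = e·p* gives m = e·p*/(1−p*) = 0.75×0.45985/0.54015 = 0.63850.
New p* = m/(m+e) = 0.63850/(0.63850+1.12500) = 0.36206.
Expected occupied = 411 × 0.36206 = 148.81 ≈ 149.

149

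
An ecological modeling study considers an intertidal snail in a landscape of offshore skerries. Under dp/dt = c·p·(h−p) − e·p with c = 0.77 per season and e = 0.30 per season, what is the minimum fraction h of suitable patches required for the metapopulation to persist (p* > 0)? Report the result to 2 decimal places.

0.39

p* = h − e/c is positive only when h > e/c.
h_min = e/c = 0.30/0.77 = 0.3896.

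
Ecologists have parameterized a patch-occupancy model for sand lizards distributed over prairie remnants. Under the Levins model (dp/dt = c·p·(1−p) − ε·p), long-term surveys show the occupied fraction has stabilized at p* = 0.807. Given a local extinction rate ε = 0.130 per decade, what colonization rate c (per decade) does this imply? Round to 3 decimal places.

At equilibrium c(1−p*) = ε, so c = ε/(1−p*).
c = 0.130/(1 − 0.807) = 0.130/0.1930 = 0.6736.

0.674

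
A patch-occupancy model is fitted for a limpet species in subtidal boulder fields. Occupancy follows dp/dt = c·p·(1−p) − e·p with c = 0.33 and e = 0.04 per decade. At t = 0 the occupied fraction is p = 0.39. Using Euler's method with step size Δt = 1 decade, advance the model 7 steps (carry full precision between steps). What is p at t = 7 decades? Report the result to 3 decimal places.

0.766

Update rule: p ← p + [c·p·(1−p) − e·p]·Δt with Δt = 1.
t = 1: p = 0.39000 + (+0.06291) = 0.45291
t = 2: p = 0.45291 + (+0.06365) = 0.51656
t = 3: p = 0.51656 + (+0.06175) = 0.57831
t = 4: p = 0.57831 + (+0.05734) = 0.63565
t = 5: p = 0.63565 + (+0.05100) = 0.68665
t = 6: p = 0.68665 + (+0.04354) = 0.73019
t = 7: p = 0.73019 + (+0.03581) = 0.76600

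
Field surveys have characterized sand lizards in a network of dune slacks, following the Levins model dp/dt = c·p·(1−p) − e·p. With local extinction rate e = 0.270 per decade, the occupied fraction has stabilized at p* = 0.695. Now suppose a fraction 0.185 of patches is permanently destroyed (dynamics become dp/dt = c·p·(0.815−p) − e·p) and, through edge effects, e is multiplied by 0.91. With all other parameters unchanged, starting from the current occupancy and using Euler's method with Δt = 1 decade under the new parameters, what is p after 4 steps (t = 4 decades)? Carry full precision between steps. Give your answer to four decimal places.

Balance c(1−p*) = e gives c = e/(1 − 0.69500) = 0.270/0.30500 = 0.88525.
Starting from p₀ = 0.69500; update p ← p + (dp/dt)·Δt with the new parameters.
p: 0.69500 → 0.59807  (Δp = -0.09693)
p: 0.59807 → 0.56597  (Δp = -0.03209)
p: 0.56597 → 0.55168  (Δp = -0.01429)
p: 0.55168 → 0.54473  (Δp = -0.00695)

0.5447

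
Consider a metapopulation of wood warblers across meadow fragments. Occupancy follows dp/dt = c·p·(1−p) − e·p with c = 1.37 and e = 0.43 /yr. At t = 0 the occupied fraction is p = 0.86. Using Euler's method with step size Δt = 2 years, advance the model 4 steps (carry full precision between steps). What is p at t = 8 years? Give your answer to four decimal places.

0.7273

Update rule: p ← p + [c·p·(1−p) − e·p]·Δt with Δt = 2.
t = 2: p = 0.86000 + (-0.40970) = 0.45030
t = 4: p = 0.45030 + (+0.29098) = 0.74127
t = 6: p = 0.74127 + (-0.11200) = 0.62928
t = 8: p = 0.62928 + (+0.09803) = 0.72731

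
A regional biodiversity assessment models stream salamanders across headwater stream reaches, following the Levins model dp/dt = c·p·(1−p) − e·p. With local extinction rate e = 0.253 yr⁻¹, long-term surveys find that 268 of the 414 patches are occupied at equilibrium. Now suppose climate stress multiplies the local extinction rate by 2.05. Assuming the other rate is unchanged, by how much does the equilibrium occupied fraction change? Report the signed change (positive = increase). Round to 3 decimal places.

-0.370

Observed p* = 268/414 = 0.64734.
Balance c(1−p*) = e gives c = e/(1 − 0.64734) = 0.253/0.35266 = 0.71740.
New p* = 1 − e/c = 1 − 0.51865/0.71740 = 0.27704.
Δp* = 0.27704 − 0.64734 = -0.37030.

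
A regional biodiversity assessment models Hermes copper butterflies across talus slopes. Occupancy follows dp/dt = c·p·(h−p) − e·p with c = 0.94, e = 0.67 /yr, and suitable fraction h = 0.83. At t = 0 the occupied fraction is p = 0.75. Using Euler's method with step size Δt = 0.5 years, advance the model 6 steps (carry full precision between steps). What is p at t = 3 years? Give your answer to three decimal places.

0.267

Update rule: p ← p + [c·p·(h−p) − e·p]·Δt with Δt = 0.5.
t = 0.5: p = 0.75000 + (-0.22305) = 0.52695
t = 1: p = 0.52695 + (-0.10147) = 0.42548
t = 1.5: p = 0.42548 + (-0.06164) = 0.36384
t = 2: p = 0.36384 + (-0.04217) = 0.32167
t = 2.5: p = 0.32167 + (-0.03091) = 0.29076
t = 3: p = 0.29076 + (-0.02371) = 0.26705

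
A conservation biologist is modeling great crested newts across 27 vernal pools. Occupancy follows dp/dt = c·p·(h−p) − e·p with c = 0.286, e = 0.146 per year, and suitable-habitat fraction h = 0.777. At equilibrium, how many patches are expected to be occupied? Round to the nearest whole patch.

7

p* = h − e/c = 0.777 − 0.5105 = 0.2665.
Expected occupied patches = N × p* = 27 × 0.2665 = 7.20 ≈ 7.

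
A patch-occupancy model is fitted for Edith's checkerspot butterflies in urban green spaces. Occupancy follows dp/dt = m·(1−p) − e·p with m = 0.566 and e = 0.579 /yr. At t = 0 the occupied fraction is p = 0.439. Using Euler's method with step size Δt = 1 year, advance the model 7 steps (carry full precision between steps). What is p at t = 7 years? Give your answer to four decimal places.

Update rule: p ← p + [m·(1−p) − e·p]·Δt with Δt = 1.
  1  |  dp/dt·Δt = +0.063345  |  p_1 = 0.502345
  2  |  dp/dt·Δt = -0.009185  |  p_2 = 0.493160
  3  |  dp/dt·Δt = +0.001332  |  p_3 = 0.494492
  4  |  dp/dt·Δt = -0.000193  |  p_4 = 0.494299
  5  |  dp/dt·Δt = +0.000028  |  p_5 = 0.494327
  6  |  dp/dt·Δt = -0.000004  |  p_6 = 0.494323
  7  |  dp/dt·Δt = +0.000001  |  p_7 = 0.494323

0.4943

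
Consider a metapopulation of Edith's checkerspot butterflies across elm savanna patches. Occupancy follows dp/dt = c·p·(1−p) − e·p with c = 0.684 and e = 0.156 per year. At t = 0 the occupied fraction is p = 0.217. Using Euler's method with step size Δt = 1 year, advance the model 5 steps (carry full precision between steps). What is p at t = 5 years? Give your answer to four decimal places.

0.6643

Update rule: p ← p + [c·p·(1−p) − e·p]·Δt with Δt = 1.
p: 0.21700 → 0.29937  (Δp = +0.08237)
p: 0.29937 → 0.39613  (Δp = +0.09677)
p: 0.39613 → 0.49796  (Δp = +0.10182)
p: 0.49796 → 0.59127  (Δp = +0.09332)
p: 0.59127 → 0.66434  (Δp = +0.07306)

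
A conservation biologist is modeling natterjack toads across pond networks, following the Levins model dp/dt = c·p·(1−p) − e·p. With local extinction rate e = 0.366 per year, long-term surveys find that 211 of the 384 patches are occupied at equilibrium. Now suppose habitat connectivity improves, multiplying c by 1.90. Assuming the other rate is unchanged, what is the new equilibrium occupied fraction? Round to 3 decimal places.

0.763

Observed p* = 211/384 = 0.54948.
Balance c(1−p*) = e gives c = e/(1 − 0.54948) = 0.366/0.45052 = 0.81239.
New p* = 1 − e/c = 1 − 0.36600/1.54354 = 0.76288.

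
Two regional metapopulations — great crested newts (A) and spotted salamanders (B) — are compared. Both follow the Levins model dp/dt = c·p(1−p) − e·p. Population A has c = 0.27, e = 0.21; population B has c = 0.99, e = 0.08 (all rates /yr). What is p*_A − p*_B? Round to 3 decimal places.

A: p*_A = 1 − 0.21/0.27 = 0.2222.
B: p*_B = 1 − 0.08/0.99 = 0.9192.
p*_A − p*_B = 0.2222 − 0.9192 = -0.6970.

-0.697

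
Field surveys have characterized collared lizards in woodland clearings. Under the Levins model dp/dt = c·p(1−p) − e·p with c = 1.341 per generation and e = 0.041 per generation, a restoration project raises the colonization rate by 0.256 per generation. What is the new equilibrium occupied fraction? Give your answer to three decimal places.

Before: p* = 1 − 0.041/1.341 = 0.9694.
After the change, c = 1.597, e = 0.041, so p* = 1 − 0.041/1.597 = 0.9743.

0.974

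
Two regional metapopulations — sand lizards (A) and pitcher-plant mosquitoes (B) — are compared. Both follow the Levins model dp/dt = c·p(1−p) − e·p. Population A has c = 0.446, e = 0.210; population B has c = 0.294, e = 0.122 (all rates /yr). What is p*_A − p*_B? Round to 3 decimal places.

A: p*_A = 1 − 0.210/0.446 = 0.5291.
B: p*_B = 1 − 0.122/0.294 = 0.5850.
p*_A − p*_B = 0.5291 − 0.5850 = -0.0559.

-0.056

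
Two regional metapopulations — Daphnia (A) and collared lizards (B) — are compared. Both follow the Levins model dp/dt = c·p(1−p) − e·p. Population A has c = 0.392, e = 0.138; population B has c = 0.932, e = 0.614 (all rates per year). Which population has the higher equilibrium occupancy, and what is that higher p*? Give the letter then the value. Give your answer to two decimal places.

A, 0.65

A: p*_A = 1 − 0.138/0.392 = 0.6480.
B: p*_B = 1 − 0.614/0.932 = 0.3412.
A is higher at 0.6480.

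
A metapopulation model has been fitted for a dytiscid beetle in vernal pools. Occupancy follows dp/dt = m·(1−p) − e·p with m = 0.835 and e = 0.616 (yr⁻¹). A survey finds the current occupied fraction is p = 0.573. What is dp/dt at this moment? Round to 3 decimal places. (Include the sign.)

Colonization term: m·(1−p) = 0.835×0.4270 = 0.35655.
Extinction term: e·p = 0.35297.
dp/dt = 0.35655 − 0.35297 = 0.00358.

0.004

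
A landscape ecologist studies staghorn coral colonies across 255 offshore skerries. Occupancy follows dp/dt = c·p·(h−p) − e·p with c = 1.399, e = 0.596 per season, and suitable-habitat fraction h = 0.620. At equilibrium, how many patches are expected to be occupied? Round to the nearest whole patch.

49

p* = h − e/c = 0.620 − 0.4260 = 0.1940.
Expected occupied patches = N × p* = 255 × 0.1940 = 49.47 ≈ 49.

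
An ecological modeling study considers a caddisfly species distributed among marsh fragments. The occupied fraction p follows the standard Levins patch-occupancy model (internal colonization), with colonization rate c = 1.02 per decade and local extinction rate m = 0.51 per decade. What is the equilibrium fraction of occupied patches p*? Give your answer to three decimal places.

0.500

At equilibrium, colonization balances extinction: c·p*·(1−p*) = m·p*.
So p* = 1 − m/c = 1 − 0.51/1.02 = 1 − 0.5000 = 0.5000.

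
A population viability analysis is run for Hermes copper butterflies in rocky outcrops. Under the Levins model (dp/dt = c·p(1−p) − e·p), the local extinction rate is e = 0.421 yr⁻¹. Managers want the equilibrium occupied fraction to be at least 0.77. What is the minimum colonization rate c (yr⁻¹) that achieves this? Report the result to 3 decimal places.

p* = 1 − e/c ≥ 0.77 requires e/c ≤ 0.2300, i.e. c ≥ e/0.2300.
c_min = 0.421/0.2300 = 1.8304.

1.830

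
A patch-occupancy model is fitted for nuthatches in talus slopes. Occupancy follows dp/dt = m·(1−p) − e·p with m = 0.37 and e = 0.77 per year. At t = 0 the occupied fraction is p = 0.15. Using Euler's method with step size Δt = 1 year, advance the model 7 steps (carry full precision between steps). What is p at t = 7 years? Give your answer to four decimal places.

0.3246

Update rule: p ← p + [m·(1−p) − e·p]·Δt with Δt = 1.
t = 1: p = 0.15000 + (+0.19900) = 0.34900
t = 2: p = 0.34900 + (-0.02786) = 0.32114
t = 3: p = 0.32114 + (+0.00390) = 0.32504
t = 4: p = 0.32504 + (-0.00055) = 0.32449
t = 5: p = 0.32449 + (+0.00008) = 0.32457
t = 6: p = 0.32457 + (-0.00001) = 0.32456
t = 7: p = 0.32456 + (+0.00000) = 0.32456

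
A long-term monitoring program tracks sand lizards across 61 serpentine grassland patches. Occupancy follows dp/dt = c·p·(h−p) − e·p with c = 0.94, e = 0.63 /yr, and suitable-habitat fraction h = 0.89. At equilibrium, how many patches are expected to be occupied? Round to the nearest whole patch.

p* = h − e/c = 0.89 − 0.6702 = 0.2198.
Expected occupied patches = N × p* = 61 × 0.2198 = 13.41 ≈ 13.

13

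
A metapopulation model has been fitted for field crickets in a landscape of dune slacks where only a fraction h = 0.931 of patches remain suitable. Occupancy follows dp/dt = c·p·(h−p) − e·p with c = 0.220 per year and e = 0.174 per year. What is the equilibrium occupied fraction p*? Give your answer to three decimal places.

Setting dp/dt = 0 and dividing by p* gives c·(h−p*) = e.
So p* = h − e/c = 0.931 − 0.174/0.220 = 0.931 − 0.7909 = 0.1401.

0.140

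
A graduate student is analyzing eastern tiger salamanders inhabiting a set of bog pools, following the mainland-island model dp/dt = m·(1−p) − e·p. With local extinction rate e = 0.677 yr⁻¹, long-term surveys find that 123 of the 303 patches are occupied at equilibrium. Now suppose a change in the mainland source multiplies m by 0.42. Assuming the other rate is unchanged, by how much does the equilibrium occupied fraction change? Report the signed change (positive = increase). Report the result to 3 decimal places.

Observed p* = 123/303 = 0.40594.
Balance m(1−p*) = e·p* gives m = e·p*/(1−p*) = 0.677×0.40594/0.59406 = 0.46262.
New p* = m/(m+e) = 0.19430/(0.19430+0.67700) = 0.22300.
Δp* = 0.22300 − 0.40594 = -0.18294.

-0.183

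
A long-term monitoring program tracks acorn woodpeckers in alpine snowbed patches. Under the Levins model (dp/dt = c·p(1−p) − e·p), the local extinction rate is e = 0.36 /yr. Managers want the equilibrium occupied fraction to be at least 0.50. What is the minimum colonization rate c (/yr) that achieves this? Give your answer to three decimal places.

p* = 1 − e/c ≥ 0.50 requires e/c ≤ 0.5000, i.e. c ≥ e/0.5000.
c_min = 0.36/0.5000 = 0.7200.

0.720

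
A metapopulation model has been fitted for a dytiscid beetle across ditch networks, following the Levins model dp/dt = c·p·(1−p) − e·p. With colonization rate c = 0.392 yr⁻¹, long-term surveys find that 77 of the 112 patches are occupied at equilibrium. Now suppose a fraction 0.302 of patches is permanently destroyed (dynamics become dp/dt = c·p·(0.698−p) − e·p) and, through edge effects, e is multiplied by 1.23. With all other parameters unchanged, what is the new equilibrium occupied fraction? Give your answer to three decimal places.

0.314

Observed p* = 77/112 = 0.68750.
Balance c(1−p*) = e gives e = 0.392×(1 − 0.68750) = 0.12250.
New p* = 0.698 − e/c = 0.698 − 0.15068/0.39200 = 0.31361.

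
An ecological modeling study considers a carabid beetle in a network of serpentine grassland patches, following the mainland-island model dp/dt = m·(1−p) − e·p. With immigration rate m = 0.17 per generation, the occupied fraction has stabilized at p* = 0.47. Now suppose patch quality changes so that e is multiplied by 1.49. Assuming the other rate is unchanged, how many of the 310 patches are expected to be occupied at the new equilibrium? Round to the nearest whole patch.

116

Balance m(1−p*) = e·p* gives e = m(1−p*)/p* = 0.17×0.53000/0.47000 = 0.19170.
New p* = m/(m+e) = 0.17000/(0.17000+0.28563) = 0.37311.
Expected occupied = 310 × 0.37311 = 115.66 ≈ 116.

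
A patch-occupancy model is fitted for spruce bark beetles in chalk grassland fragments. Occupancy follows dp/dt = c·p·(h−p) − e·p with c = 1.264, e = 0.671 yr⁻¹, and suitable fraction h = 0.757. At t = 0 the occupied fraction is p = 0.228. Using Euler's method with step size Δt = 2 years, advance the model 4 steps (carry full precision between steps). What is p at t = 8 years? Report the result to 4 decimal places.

Update rule: p ← p + [c·p·(h−p) − e·p]·Δt with Δt = 2.
step 1: Δp = -0.00107, p = 0.22693
step 2: Δp = -0.00045, p = 0.22648
step 3: Δp = -0.00019, p = 0.22629
step 4: Δp = -0.00008, p = 0.22621

0.2262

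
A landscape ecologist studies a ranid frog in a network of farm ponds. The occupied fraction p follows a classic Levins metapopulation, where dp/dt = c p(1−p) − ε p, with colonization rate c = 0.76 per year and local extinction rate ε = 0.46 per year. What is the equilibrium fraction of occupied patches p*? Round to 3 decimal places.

0.395

At equilibrium, colonization balances extinction: c·p*·(1−p*) = ε·p*.
So p* = 1 − ε/c = 1 − 0.46/0.76 = 1 − 0.6053 = 0.3947.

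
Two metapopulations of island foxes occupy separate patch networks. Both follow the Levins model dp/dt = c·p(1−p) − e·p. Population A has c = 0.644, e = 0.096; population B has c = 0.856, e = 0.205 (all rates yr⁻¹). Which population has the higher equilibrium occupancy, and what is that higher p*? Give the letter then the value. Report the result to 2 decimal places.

A: p*_A = 1 − 0.096/0.644 = 0.8509.
B: p*_B = 1 − 0.205/0.856 = 0.7605.
A is higher at 0.8509.

A, 0.85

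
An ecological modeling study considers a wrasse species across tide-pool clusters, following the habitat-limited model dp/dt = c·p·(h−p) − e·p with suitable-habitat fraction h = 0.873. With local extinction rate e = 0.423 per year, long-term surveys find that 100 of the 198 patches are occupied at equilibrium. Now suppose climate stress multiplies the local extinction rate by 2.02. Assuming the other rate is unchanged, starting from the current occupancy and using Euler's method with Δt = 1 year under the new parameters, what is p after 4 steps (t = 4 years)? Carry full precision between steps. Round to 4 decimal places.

0.1884

Observed p* = 100/198 = 0.50505.
Balance c(h−p*) = e gives c = e/(0.873 − 0.50505) = 0.423/0.36795 = 1.14961.
Starting from p₀ = 0.50505; update p ← p + (dp/dt)·Δt with the new parameters.
p: 0.50505 → 0.28714  (Δp = -0.21791)
p: 0.28714 → 0.23518  (Δp = -0.05196)
p: 0.23518 → 0.20668  (Δp = -0.02851)
p: 0.20668 → 0.18840  (Δp = -0.01828)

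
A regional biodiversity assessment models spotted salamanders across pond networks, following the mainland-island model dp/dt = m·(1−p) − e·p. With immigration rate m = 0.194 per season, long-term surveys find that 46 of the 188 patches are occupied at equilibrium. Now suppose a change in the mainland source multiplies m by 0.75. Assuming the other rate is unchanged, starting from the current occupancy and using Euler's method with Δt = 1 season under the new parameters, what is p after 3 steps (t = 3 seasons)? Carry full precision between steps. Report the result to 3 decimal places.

Observed p* = 46/188 = 0.24468.
Balance m(1−p*) = e·p* gives e = m(1−p*)/p* = 0.194×0.75532/0.24468 = 0.59887.
Starting from p₀ = 0.24468; update p ← p + (dp/dt)·Δt with the new parameters.
p: 0.24468 → 0.20805  (Δp = -0.03663)
p: 0.20805 → 0.19868  (Δp = -0.00936)
p: 0.19868 → 0.19629  (Δp = -0.00239)

0.196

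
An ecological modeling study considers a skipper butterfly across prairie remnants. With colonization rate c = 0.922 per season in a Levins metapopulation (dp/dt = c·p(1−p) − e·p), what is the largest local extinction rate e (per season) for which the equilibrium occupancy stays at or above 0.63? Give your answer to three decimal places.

1 − e/c ≥ 0.63 ⇒ e ≤ c(1 − 0.63) = 0.922 × 0.3700.
e_max = 0.3411.

0.341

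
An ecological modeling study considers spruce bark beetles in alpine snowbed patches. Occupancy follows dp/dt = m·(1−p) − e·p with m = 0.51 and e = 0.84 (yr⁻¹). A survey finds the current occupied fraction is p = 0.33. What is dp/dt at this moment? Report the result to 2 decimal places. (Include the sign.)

0.06

Colonization term: m·(1−p) = 0.51×0.6700 = 0.34170.
Extinction term: e·p = 0.27720.
dp/dt = 0.34170 − 0.27720 = 0.06450.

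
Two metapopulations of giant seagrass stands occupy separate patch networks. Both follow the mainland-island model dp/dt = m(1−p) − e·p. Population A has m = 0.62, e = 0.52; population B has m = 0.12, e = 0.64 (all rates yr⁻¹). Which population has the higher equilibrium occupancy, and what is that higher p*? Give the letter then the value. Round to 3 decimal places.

A: p*_A = m/(m+e) = 0.62/1.1400 = 0.5439.
B: p*_B = 0.12/0.7600 = 0.1579.
A is higher at 0.5439.

A, 0.544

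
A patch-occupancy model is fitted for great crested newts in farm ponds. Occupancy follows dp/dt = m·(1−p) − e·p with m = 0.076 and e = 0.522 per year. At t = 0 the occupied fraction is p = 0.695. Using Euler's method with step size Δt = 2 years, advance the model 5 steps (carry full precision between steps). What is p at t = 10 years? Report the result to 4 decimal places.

0.1269

Update rule: p ← p + [m·(1−p) − e·p]·Δt with Δt = 2.
p: 0.69500 → 0.01578  (Δp = -0.67922)
p: 0.01578 → 0.14891  (Δp = +0.13313)
p: 0.14891 → 0.12281  (Δp = -0.02609)
p: 0.12281 → 0.12793  (Δp = +0.00511)
p: 0.12793 → 0.12693  (Δp = -0.00100)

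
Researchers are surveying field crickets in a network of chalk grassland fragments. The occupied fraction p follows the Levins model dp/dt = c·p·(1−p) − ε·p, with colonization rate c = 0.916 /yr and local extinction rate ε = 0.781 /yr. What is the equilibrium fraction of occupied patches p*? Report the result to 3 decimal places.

0.147

At equilibrium, colonization balances extinction: c·p*·(1−p*) = ε·p*.
So p* = 1 − ε/c = 1 − 0.781/0.916 = 1 − 0.8526 = 0.1474.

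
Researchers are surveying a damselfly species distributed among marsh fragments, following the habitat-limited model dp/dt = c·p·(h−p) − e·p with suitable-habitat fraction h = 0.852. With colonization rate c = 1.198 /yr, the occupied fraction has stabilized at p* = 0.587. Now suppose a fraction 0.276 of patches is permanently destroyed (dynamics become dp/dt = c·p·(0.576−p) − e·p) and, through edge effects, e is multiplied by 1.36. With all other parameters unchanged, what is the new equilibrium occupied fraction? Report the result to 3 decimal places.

0.216

Balance c(h−p*) = e gives e = 1.198×(0.852 − 0.58700) = 0.31747.
New p* = 0.576 − e/c = 0.576 − 0.43176/1.19800 = 0.21560.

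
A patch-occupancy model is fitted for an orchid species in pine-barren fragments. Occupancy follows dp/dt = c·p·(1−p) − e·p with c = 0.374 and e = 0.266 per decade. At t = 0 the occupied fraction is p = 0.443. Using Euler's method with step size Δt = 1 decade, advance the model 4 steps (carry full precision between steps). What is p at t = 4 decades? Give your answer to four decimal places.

0.3680

Update rule: p ← p + [c·p·(1−p) − e·p]·Δt with Δt = 1.
step 1: Δp = -0.02555, p = 0.41745
step 2: Δp = -0.02009, p = 0.39736
step 3: Δp = -0.01614, p = 0.38122
step 4: Δp = -0.01318, p = 0.36804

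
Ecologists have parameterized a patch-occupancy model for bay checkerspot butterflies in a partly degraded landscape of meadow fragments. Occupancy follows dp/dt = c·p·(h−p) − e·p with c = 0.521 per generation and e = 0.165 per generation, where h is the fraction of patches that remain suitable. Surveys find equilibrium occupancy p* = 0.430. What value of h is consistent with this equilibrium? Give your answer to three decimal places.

0.747

At equilibrium c(h−p*) = e, so h = p* + e/c.
h = 0.430 + 0.165/0.521 = 0.430 + 0.3167 = 0.7467.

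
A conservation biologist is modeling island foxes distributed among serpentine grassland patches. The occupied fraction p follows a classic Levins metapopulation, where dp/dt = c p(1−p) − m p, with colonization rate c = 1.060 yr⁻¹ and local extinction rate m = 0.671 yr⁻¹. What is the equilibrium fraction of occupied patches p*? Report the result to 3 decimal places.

At equilibrium, colonization balances extinction: c·p*·(1−p*) = m·p*.
So p* = 1 − m/c = 1 − 0.671/1.060 = 1 − 0.6330 = 0.3670.

0.367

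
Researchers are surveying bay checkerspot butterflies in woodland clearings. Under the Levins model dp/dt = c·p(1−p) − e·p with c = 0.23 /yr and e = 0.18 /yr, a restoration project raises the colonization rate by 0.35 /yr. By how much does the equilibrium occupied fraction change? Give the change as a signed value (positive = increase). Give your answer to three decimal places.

0.472

Before: p* = 1 − 0.18/0.23 = 0.2174.
After the change, c = 0.58, e = 0.18, so p* = 1 − 0.18/0.58 = 0.6897.
Δp* = 0.6897 − 0.2174 = +0.4723.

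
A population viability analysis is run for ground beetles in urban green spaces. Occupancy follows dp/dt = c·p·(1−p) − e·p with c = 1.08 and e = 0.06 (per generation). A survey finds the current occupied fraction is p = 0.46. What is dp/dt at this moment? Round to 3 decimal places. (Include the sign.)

0.241

Colonization term: c·p·(1−p) = 1.08×0.46×0.5400 = 0.26827.
Extinction term: e·p = 0.02760.
dp/dt = 0.26827 − 0.02760 = 0.24067.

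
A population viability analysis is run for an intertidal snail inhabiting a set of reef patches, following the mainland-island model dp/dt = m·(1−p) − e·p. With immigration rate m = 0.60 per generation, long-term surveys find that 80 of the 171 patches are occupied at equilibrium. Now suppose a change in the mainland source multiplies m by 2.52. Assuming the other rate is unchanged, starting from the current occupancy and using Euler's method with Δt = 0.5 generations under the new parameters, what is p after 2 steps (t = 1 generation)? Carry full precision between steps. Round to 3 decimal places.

0.687

Observed p* = 80/171 = 0.46784.
Balance m(1−p*) = e·p* gives e = m(1−p*)/p* = 0.60×0.53216/0.46784 = 0.68250.
Starting from p₀ = 0.46784; update p ← p + (dp/dt)·Δt with the new parameters.
t = 0.5: p = 0.46784 + (+0.24267) = 0.71050
t = 1: p = 0.71050 + (-0.02360) = 0.68690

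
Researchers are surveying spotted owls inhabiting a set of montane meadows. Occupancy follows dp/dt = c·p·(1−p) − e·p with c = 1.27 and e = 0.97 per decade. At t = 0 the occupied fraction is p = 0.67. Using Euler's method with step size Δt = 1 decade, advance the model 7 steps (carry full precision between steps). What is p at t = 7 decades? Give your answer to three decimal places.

Update rule: p ← p + [c·p·(1−p) − e·p]·Δt with Δt = 1.
step 1: Δp = -0.36910, p = 0.30090
step 2: Δp = -0.02472, p = 0.27618
step 3: Δp = -0.01402, p = 0.26217
step 4: Δp = -0.00864, p = 0.25353
step 5: Δp = -0.00557, p = 0.24795
step 6: Δp = -0.00370, p = 0.24426
step 7: Δp = -0.00249, p = 0.24177

0.242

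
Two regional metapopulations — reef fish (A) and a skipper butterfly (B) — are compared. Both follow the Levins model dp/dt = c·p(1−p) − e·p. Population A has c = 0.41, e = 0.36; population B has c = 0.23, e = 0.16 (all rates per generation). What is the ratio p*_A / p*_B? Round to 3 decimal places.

0.401

A: p*_A = 1 − 0.36/0.41 = 0.1220.
B: p*_B = 1 − 0.16/0.23 = 0.3043.
p*_A / p*_B = 0.1220/0.3043 = 0.4007.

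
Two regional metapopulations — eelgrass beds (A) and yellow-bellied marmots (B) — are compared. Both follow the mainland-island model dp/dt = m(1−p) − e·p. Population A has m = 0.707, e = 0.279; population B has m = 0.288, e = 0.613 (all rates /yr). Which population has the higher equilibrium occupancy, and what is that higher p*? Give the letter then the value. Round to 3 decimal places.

A, 0.717

A: p*_A = m/(m+e) = 0.707/0.9860 = 0.7170.
B: p*_B = 0.288/0.9010 = 0.3196.
A is higher at 0.7170.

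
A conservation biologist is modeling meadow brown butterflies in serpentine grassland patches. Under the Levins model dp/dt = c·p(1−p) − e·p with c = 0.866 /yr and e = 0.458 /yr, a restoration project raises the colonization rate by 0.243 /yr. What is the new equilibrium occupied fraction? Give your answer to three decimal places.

Before: p* = 1 − 0.458/0.866 = 0.4711.
After the change, c = 1.109, e = 0.458, so p* = 1 − 0.458/1.109 = 0.5870.

0.587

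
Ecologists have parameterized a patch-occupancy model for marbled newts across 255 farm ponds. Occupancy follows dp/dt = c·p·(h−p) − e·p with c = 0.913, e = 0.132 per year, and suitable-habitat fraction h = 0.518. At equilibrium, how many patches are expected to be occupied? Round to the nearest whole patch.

p* = h − e/c = 0.518 − 0.1446 = 0.3734.
Expected occupied patches = N × p* = 255 × 0.3734 = 95.22 ≈ 95.

95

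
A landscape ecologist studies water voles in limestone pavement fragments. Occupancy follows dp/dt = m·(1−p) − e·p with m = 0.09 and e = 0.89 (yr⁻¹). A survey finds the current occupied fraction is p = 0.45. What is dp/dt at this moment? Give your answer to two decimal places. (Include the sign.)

Colonization term: m·(1−p) = 0.09×0.5500 = 0.04950.
Extinction term: e·p = 0.40050.
dp/dt = 0.04950 − 0.40050 = -0.35100.

-0.35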